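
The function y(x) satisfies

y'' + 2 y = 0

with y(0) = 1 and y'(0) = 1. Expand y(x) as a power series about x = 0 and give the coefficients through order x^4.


Ansatz: y(x) = sum_{n>=0} a_n x^n, so y'(x) = sum_{n>=1} n a_n x^(n-1) and y''(x) = sum_{n>=2} n(n-1) a_n x^(n-2).
Substitute into P(x) y'' + Q(x) y' + R(x) y = 0 with P(x) = 1, Q(x) = 0, R(x) = 2, and match powers of x.
Initial conditions: a_0 = 1, a_1 = 1.
Setting the coefficient of each power of x to zero and solving order by order (substituting the coefficients already found):
  x^0: 2 a_2 + 2 a_0 = 0  ->  2 a_2 = -2 a_0 = -2  ->  a_2 = -1
  x^1: 6 a_3 + 2 a_1 = 0  ->  6 a_3 = -2 a_1 = -2  ->  a_3 = -1/3
  x^2: 12 a_4 + 2 a_2 = 0  ->  12 a_4 = -2 a_2 = 2  ->  a_4 = 1/6
Truncated series: y(x) = 1 + x - x^2 - (1/3) x^3 + (1/6) x^4 + O(x^5).

a_0 = 1; a_1 = 1; a_2 = -1; a_3 = -1/3; a_4 = 1/6


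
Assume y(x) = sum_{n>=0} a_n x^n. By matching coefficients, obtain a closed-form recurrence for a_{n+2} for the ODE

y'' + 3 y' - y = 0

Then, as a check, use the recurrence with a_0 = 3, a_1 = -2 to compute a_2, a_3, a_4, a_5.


Substitute y = sum_n a_n x^n.
y''(x) has coefficient (n+2)(n+1) a_{n+2} at x^n;
3 y'(x) has coefficient 3 (n+1) a_{n+1} at x^n;
-y(x) has coefficient -1 a_n at x^n.
Matching x^n: (n+2)(n+1) a_{n+2} + 3 (n+1) a_{n+1} - 1 a_n = 0.
Thus a_{n+2} = [-3 (n+1) a_{n+1} + 1 a_n] / ((n+1)(n+2)).

Check with a_0 = 3, a_1 = -2 (apply the recurrence for n = 0, 1, 2, 3): a_0 = 3, a_1 = -2, a_2 = 9/2, a_3 = -29/6, a_4 = 4, a_5 = -317/120.

a_(n+2) = [-3 (n+1) a_(n+1) + 1 a_n] / ((n+1)(n+2)); check: a_0 = 3, a_1 = -2, a_2 = 9/2, a_3 = -29/6, a_4 = 4, a_5 = -317/120


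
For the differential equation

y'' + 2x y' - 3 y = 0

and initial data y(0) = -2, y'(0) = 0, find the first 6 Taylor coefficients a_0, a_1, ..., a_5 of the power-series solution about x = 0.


Ansatz: y(x) = sum_{n>=0} a_n x^n, so y'(x) = sum_{n>=1} n a_n x^(n-1) and y''(x) = sum_{n>=2} n(n-1) a_n x^(n-2).
Substitute into P(x) y'' + Q(x) y' + R(x) y = 0 with P(x) = 1, Q(x) = 2x, R(x) = -3, and match powers of x.
Initial conditions: a_0 = -2, a_1 = 0.
Setting the coefficient of each power of x to zero and solving order by order (substituting the coefficients already found):
  x^0: 2 a_2 - 3 a_0 = 0  ->  2 a_2 = 3 a_0 = -6  ->  a_2 = -3
  x^1: 6 a_3 - a_1 = 0  ->  6 a_3 = a_1 = 0  ->  a_3 = 0
  x^2: 12 a_4 + a_2 = 0  ->  12 a_4 = -a_2 = 3  ->  a_4 = 1/4
  x^3: 20 a_5 + 3 a_3 = 0  ->  20 a_5 = -3 a_3 = 0  ->  a_5 = 0
Truncated series: y(x) = -2 - 3 x^2 + (1/4) x^4 + O(x^6).

a_0 = -2; a_1 = 0; a_2 = -3; a_3 = 0; a_4 = 1/4; a_5 = 0


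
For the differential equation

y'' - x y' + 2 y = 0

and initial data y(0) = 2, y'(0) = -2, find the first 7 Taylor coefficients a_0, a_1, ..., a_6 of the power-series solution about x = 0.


Ansatz: y(x) = sum_{n>=0} a_n x^n, so y'(x) = sum_{n>=1} n a_n x^(n-1) and y''(x) = sum_{n>=2} n(n-1) a_n x^(n-2).
Substitute into P(x) y'' + Q(x) y' + R(x) y = 0 with P(x) = 1, Q(x) = -x, R(x) = 2, and match powers of x.
Initial conditions: a_0 = 2, a_1 = -2.
Setting the coefficient of each power of x to zero and solving order by order (substituting the coefficients already found):
  x^0: 2 a_2 + 2 a_0 = 0  ->  2 a_2 = -2 a_0 = -4  ->  a_2 = -2
  x^1: 6 a_3 + a_1 = 0  ->  6 a_3 = -a_1 = 2  ->  a_3 = 1/3
  x^2: 12 a_4 = 0  ->  a_4 = 0
  x^3: 20 a_5 - a_3 = 0  ->  20 a_5 = a_3 = 1/3  ->  a_5 = 1/60
  x^4: 30 a_6 - 2 a_4 = 0  ->  30 a_6 = 2 a_4 = 0  ->  a_6 = 0
Truncated series: y(x) = 2 - 2 x - 2 x^2 + (1/3) x^3 + (1/60) x^5 + O(x^7).

a_0 = 2; a_1 = -2; a_2 = -2; a_3 = 1/3; a_4 = 0; a_5 = 1/60; a_6 = 0


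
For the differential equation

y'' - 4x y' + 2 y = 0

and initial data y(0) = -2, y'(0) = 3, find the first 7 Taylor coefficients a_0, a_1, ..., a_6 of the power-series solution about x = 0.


Ansatz: y(x) = sum_{n>=0} a_n x^n, so y'(x) = sum_{n>=1} n a_n x^(n-1) and y''(x) = sum_{n>=2} n(n-1) a_n x^(n-2).
Substitute into P(x) y'' + Q(x) y' + R(x) y = 0 with P(x) = 1, Q(x) = -4x, R(x) = 2, and match powers of x.
Initial conditions: a_0 = -2, a_1 = 3.
Setting the coefficient of each power of x to zero and solving order by order (substituting the coefficients already found):
  x^0: 2 a_2 + 2 a_0 = 0  ->  2 a_2 = -2 a_0 = 4  ->  a_2 = 2
  x^1: 6 a_3 - 2 a_1 = 0  ->  6 a_3 = 2 a_1 = 6  ->  a_3 = 1
  x^2: 12 a_4 - 6 a_2 = 0  ->  12 a_4 = 6 a_2 = 12  ->  a_4 = 1
  x^3: 20 a_5 - 10 a_3 = 0  ->  20 a_5 = 10 a_3 = 10  ->  a_5 = 1/2
  x^4: 30 a_6 - 14 a_4 = 0  ->  30 a_6 = 14 a_4 = 14  ->  a_6 = 7/15
Truncated series: y(x) = -2 + 3 x + 2 x^2 + x^3 + x^4 + (1/2) x^5 + (7/15) x^6 + O(x^7).

a_0 = -2; a_1 = 3; a_2 = 2; a_3 = 1; a_4 = 1; a_5 = 1/2; a_6 = 7/15


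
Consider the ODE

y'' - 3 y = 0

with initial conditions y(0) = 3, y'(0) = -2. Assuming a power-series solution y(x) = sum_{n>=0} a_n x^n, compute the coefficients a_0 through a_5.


Ansatz: y(x) = sum_{n>=0} a_n x^n, so y'(x) = sum_{n>=1} n a_n x^(n-1) and y''(x) = sum_{n>=2} n(n-1) a_n x^(n-2).
Substitute into P(x) y'' + Q(x) y' + R(x) y = 0 with P(x) = 1, Q(x) = 0, R(x) = -3, and match powers of x.
Initial conditions: a_0 = 3, a_1 = -2.
Setting the coefficient of each power of x to zero and solving order by order (substituting the coefficients already found):
  x^0: 2 a_2 - 3 a_0 = 0  ->  2 a_2 = 3 a_0 = 9  ->  a_2 = 9/2
  x^1: 6 a_3 - 3 a_1 = 0  ->  6 a_3 = 3 a_1 = -6  ->  a_3 = -1
  x^2: 12 a_4 - 3 a_2 = 0  ->  12 a_4 = 3 a_2 = 27/2  ->  a_4 = 9/8
  x^3: 20 a_5 - 3 a_3 = 0  ->  20 a_5 = 3 a_3 = -3  ->  a_5 = -3/20
Truncated series: y(x) = 3 - 2 x + (9/2) x^2 - x^3 + (9/8) x^4 - (3/20) x^5 + O(x^6).

a_0 = 3; a_1 = -2; a_2 = 9/2; a_3 = -1; a_4 = 9/8; a_5 = -3/20


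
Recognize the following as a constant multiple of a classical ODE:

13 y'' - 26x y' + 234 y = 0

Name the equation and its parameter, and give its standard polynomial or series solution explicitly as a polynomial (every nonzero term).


All three coefficients share the factor 13; dividing through by 13 gives  y'' - 2x y' + 18 y = 0.
This matches the Hermite equation y'' - 2x y' + 2n y = 0 with 2n = 18, so n = 9; the polynomial solution is H_9(x).
With y = sum_k a_k x^k, matching x^k gives (k+2)(k+1) a_{k+2} = 2(k - n) a_k = 2(k - 9) a_k. The right side vanishes at k = 9, so the series with the parity of 9 terminates at degree 9.
Standard normalization: leading coefficient of H_n is 2^n, so a_9 = 2^9 = 512. Work downward with a_k = (k+1)(k+2) a_{k+2} / (2(k - n)):
  a_7 = (8)(9)(512) / (2(7 - 9)) = 36864/(-4) = -9216
  a_5 = (6)(7)(-9216) / (2(5 - 9)) = -387072/(-8) = 48384
  a_3 = (4)(5)(48384) / (2(3 - 9)) = 967680/(-12) = -80640
  a_1 = (2)(3)(-80640) / (2(1 - 9)) = -483840/(-16) = 30240
Hence H_9(x) = 512 x^9 - 9216 x^7 + 48384 x^5 - 80640 x^3 + 30240 x.

H_9(x); series = 512 x^9 - 9216 x^7 + 48384 x^5 - 80640 x^3 + 30240 x


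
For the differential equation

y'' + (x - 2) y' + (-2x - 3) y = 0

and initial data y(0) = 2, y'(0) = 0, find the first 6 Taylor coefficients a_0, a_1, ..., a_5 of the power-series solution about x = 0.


Ansatz: y(x) = sum_{n>=0} a_n x^n, so y'(x) = sum_{n>=1} n a_n x^(n-1) and y''(x) = sum_{n>=2} n(n-1) a_n x^(n-2).
Substitute into P(x) y'' + Q(x) y' + R(x) y = 0 with P(x) = 1, Q(x) = x - 2, R(x) = -2x - 3, and match powers of x.
Initial conditions: a_0 = 2, a_1 = 0.
Setting the coefficient of each power of x to zero and solving order by order (substituting the coefficients already found):
  x^0: 2 a_2 - 2 a_1 - 3 a_0 = 0  ->  2 a_2 = 2 a_1 + 3 a_0 = 6  ->  a_2 = 3
  x^1: 6 a_3 - 4 a_2 - 2 a_1 - 2 a_0 = 0  ->  6 a_3 = 4 a_2 + 2 a_1 + 2 a_0 = 16  ->  a_3 = 8/3
  x^2: 12 a_4 - 6 a_3 - a_2 - 2 a_1 = 0  ->  12 a_4 = 6 a_3 + a_2 + 2 a_1 = 19  ->  a_4 = 19/12
  x^3: 20 a_5 - 8 a_4 - 2 a_2 = 0  ->  20 a_5 = 8 a_4 + 2 a_2 = 56/3  ->  a_5 = 14/15
Truncated series: y(x) = 2 + 3 x^2 + (8/3) x^3 + (19/12) x^4 + (14/15) x^5 + O(x^6).

a_0 = 2; a_1 = 0; a_2 = 3; a_3 = 8/3; a_4 = 19/12; a_5 = 14/15


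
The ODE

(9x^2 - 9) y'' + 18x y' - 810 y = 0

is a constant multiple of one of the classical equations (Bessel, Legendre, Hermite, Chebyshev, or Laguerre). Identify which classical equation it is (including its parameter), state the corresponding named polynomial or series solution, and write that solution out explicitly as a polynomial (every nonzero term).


All three coefficients share the factor -9; dividing through by -9 gives  (1 - x^2) y'' - 2x y' + 90 y = 0.
This matches the Legendre equation (1 - x^2) y'' - 2x y' + n(n+1) y = 0 (note the -2x y' term) with n(n+1) = 90, so n = 9; the polynomial solution is P_9(x).
With y = sum_k a_k x^k, matching x^k gives (k+2)(k+1) a_{k+2} = [k(k+1) - n(n+1)] a_k = (k - 9)(k + 10) a_k. The right side vanishes at k = 9, so the series with the parity of 9 terminates at degree 9.
Standard normalization (P_n(1) = 1): leading coefficient (2n)!/(2^n (n!)^2) = 6402373705728000/(512*131681894400) = 12155/128, so a_9 = 12155/128. Work downward with a_k = (k+1)(k+2) a_{k+2} / ((k - 9)(k + 10)):
  a_7 = (8)(9)(12155/128) / ((7 - 9)(7 + 10)) = (109395/16)/(-34) = -6435/32
  a_5 = (6)(7)(-6435/32) / ((5 - 9)(5 + 10)) = (-135135/16)/(-60) = 9009/64
  a_3 = (4)(5)(9009/64) / ((3 - 9)(3 + 10)) = (45045/16)/(-78) = -1155/32
  a_1 = (2)(3)(-1155/32) / ((1 - 9)(1 + 10)) = (-3465/16)/(-88) = 315/128
Hence P_9(x) = 12155 x^9/128 - 6435 x^7/32 + 9009 x^5/64 - 1155 x^3/32 + 315 x/128.

P_9(x); series = 12155 x^9/128 - 6435 x^7/32 + 9009 x^5/64 - 1155 x^3/32 + 315 x/128


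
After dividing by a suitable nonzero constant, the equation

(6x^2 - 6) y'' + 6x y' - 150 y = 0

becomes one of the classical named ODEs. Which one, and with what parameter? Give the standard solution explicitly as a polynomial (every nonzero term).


All three coefficients share the factor -6; dividing through by -6 gives  (1 - x^2) y'' - x y' + 25 y = 0.
This matches the Chebyshev equation (1 - x^2) y'' - x y' + n^2 y = 0 (note the -x y' term, not -2x y') with n^2 = 25, so n = 5; the polynomial solution is T_5(x).
With y = sum_k a_k x^k, matching x^k gives (k+2)(k+1) a_{k+2} = (k^2 - n^2) a_k = (k - 5)(k + 5) a_k. The right side vanishes at k = 5, so the series with the parity of 5 terminates at degree 5.
Standard normalization: leading coefficient of T_n is 2^(n-1), so a_5 = 2^4 = 16. Work downward with a_k = (k+1)(k+2) a_{k+2} / ((k - 5)(k + 5)):
  a_3 = (4)(5)(16) / ((3 - 5)(3 + 5)) = 320/(-16) = -20
  a_1 = (2)(3)(-20) / ((1 - 5)(1 + 5)) = -120/(-24) = 5
Hence T_5(x) = 16 x^5 - 20 x^3 + 5 x.

T_5(x); series = 16 x^5 - 20 x^3 + 5 x


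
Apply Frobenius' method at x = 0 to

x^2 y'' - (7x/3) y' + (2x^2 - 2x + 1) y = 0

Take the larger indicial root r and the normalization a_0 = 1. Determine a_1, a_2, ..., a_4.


Write in Frobenius form y'' + (p(x)/x) y' + (q(x)/x^2) y = 0:
  p(x) = -7/3,  q(x) = 2x^2 - 2x + 1.
Indicial equation: r(r-1) + (-7/3) r + (1) = 0 -> roots r_1 = 3, r_2 = 1/3.
Take r = r_1 = 3. Let y(x) = x^r sum_{n>=0} a_n x^n with a_0 = 1.
Substitute y = x^r sum a_n x^n and match x^{r+n}. The recurrence is
  D(n) a_n - 2 a_{n-1} + 2 a_{n-2} = 0,  where D(n) = (r+n)(r+n-1) + (-7/3)(r+n) + (1).
  a_n = [2 a_{n-1} - 2 a_{n-2}] / D(n).
Since the indicial polynomial factors as (r - r_1)(r - r_2), D(n) = (r_1 + n - r_1)(r_1 + n - r_2) = n(n + 8/3).
Evaluating step by step (a_0 = 1):
  n = 1: D(1) = 1(1 + 8/3) = 11/3; numerator = 2(1) = 2; a_1 = (2)/(11/3) = 6/11
  n = 2: D(2) = 2(2 + 8/3) = 28/3; numerator = 2(6/11) - 2(1) = -10/11; a_2 = (-10/11)/(28/3) = -15/154
  n = 3: D(3) = 3(3 + 8/3) = 17; numerator = 2(-15/154) - 2(6/11) = -9/7; a_3 = (-9/7)/(17) = -9/119
  n = 4: D(4) = 4(4 + 8/3) = 80/3; numerator = 2(-9/119) - 2(-15/154) = 57/1309; a_4 = (57/1309)/(80/3) = 171/104720

r = 3; a_0 = 1; a_1 = 6/11; a_2 = -15/154; a_3 = -9/119; a_4 = 171/104720


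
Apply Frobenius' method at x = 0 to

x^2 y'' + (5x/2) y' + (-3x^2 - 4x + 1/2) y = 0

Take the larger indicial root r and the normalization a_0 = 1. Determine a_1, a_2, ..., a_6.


Write in Frobenius form y'' + (p(x)/x) y' + (q(x)/x^2) y = 0:
  p(x) = 5/2,  q(x) = -3x^2 - 4x + 1/2.
Indicial equation: r(r-1) + (5/2) r + (1/2) = 0 -> roots r_1 = -1/2, r_2 = -1.
Take r = r_1 = -1/2. Let y(x) = x^r sum_{n>=0} a_n x^n with a_0 = 1.
Substitute y = x^r sum a_n x^n and match x^{r+n}. The recurrence is
  D(n) a_n - 4 a_{n-1} - 3 a_{n-2} = 0,  where D(n) = (r+n)(r+n-1) + (5/2)(r+n) + (1/2).
  a_n = [4 a_{n-1} + 3 a_{n-2}] / D(n).
Since the indicial polynomial factors as (r - r_1)(r - r_2), D(n) = (r_1 + n - r_1)(r_1 + n - r_2) = n(n + 1/2).
Evaluating step by step (a_0 = 1):
  n = 1: D(1) = 1(1 + 1/2) = 3/2; numerator = 4(1) = 4; a_1 = (4)/(3/2) = 8/3
  n = 2: D(2) = 2(2 + 1/2) = 5; numerator = 4(8/3) + 3(1) = 41/3; a_2 = (41/3)/(5) = 41/15
  n = 3: D(3) = 3(3 + 1/2) = 21/2; numerator = 4(41/15) + 3(8/3) = 284/15; a_3 = (284/15)/(21/2) = 568/315
  n = 4: D(4) = 4(4 + 1/2) = 18; numerator = 4(568/315) + 3(41/15) = 971/63; a_4 = (971/63)/(18) = 971/1134
  n = 5: D(5) = 5(5 + 1/2) = 55/2; numerator = 4(971/1134) + 3(568/315) = 3578/405; a_5 = (3578/405)/(55/2) = 7156/22275
  n = 6: D(6) = 6(6 + 1/2) = 39; numerator = 4(7156/22275) + 3(971/1134) = 1201811/311850; a_6 = (1201811/311850)/(39) = 92447/935550

r = -1/2; a_0 = 1; a_1 = 8/3; a_2 = 41/15; a_3 = 568/315; a_4 = 971/1134; a_5 = 7156/22275; a_6 = 92447/935550


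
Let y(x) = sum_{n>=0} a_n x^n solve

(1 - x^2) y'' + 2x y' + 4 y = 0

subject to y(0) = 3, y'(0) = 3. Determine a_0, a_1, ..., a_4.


Ansatz: y(x) = sum_{n>=0} a_n x^n, so y'(x) = sum_{n>=1} n a_n x^(n-1) and y''(x) = sum_{n>=2} n(n-1) a_n x^(n-2).
Substitute into P(x) y'' + Q(x) y' + R(x) y = 0 with P(x) = 1 - x^2, Q(x) = 2x, R(x) = 4, and match powers of x.
Initial conditions: a_0 = 3, a_1 = 3.
Setting the coefficient of each power of x to zero and solving order by order (substituting the coefficients already found):
  x^0: 2 a_2 + 4 a_0 = 0  ->  2 a_2 = -4 a_0 = -12  ->  a_2 = -6
  x^1: 6 a_3 + 6 a_1 = 0  ->  6 a_3 = -6 a_1 = -18  ->  a_3 = -3
  x^2: 12 a_4 + 6 a_2 = 0  ->  12 a_4 = -6 a_2 = 36  ->  a_4 = 3
Truncated series: y(x) = 3 + 3 x - 6 x^2 - 3 x^3 + 3 x^4 + O(x^5).

a_0 = 3; a_1 = 3; a_2 = -6; a_3 = -3; a_4 = 3


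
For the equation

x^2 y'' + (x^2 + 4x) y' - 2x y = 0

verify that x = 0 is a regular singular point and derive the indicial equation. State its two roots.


Divide by x^2 to reach normal form y'' + P_1(x) y' + P_2(x) y = 0 with P_1(x) = 1 + 4/x and P_2(x) = -2/x.
x = 0 is a singular point because the y'-coefficient 1 + 4/x has a pole at x = 0 and the y-coefficient -2/x has a pole at x = 0.
It is a regular singular point because x P_1(x) = p(x) = x + 4 and x^2 P_2(x) = q(x) = -2x are polynomials, hence analytic at x = 0.
p(0) = 4,  q(0) = 0.
Indicial equation: r(r-1) + p(0) r + q(0) = 0, i.e. r^2 + (p(0) - 1) r + q(0) = 0, i.e. r^2 + 3 r = 0.
Discriminant: (3)^2 - 4(0) = 9, so r = (-3 ± 3)/2.
Solving: r_1 = 0, r_2 = -3.

indicial: r^2 + 3 r = 0; roots r_1 = 0, r_2 = -3


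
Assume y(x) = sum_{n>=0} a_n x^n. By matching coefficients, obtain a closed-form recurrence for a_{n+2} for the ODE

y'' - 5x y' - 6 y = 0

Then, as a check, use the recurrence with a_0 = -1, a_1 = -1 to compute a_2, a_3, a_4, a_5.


Substitute y = sum_n a_n x^n.
y''(x) has coefficient (n+2)(n+1) a_{n+2} at x^n;
-5 x y'(x) has coefficient -5 n a_n at x^n (shift);
-6 y(x) has coefficient -6 a_n at x^n.
Matching x^n: (n+2)(n+1) a_{n+2} + (-5n - 6) a_n = 0.
Thus a_{n+2} = (5n + 6) / ((n+1)(n+2)) * a_n.

Check with a_0 = -1, a_1 = -1 (apply the recurrence for n = 0, 1, 2, 3): a_0 = -1, a_1 = -1, a_2 = -3, a_3 = -11/6, a_4 = -4, a_5 = -77/40.

a_(n+2) = (5n + 6) / ((n+1)(n+2)) * a_n; check: a_0 = -1, a_1 = -1, a_2 = -3, a_3 = -11/6, a_4 = -4, a_5 = -77/40


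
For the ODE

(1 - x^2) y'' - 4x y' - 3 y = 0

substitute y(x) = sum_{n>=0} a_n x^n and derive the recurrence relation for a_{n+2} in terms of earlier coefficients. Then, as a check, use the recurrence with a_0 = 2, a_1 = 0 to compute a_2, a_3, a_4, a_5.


Substitute y = sum_n a_n x^n.
(1 - 1 x^2) y'' contributes (n+2)(n+1) a_{n+2} - n(n-1) a_n at x^n.
-4 x y'(x) contributes -4 n a_n at x^n.
-3 y(x) contributes -3 a_n at x^n.
Matching x^n: (n+2)(n+1) a_{n+2} + (-n(n-1) - 4 n - 3) a_n = 0.
Thus a_{n+2} = (n(n-1) + 4 n + 3) / ((n+1)(n+2)) * a_n.

Check with a_0 = 2, a_1 = 0 (apply the recurrence for n = 0, 1, 2, 3): a_0 = 2, a_1 = 0, a_2 = 3, a_3 = 0, a_4 = 13/4, a_5 = 0.

a_(n+2) = (n(n-1) + 4 n + 3) / ((n+1)(n+2)) * a_n; check: a_0 = 2, a_1 = 0, a_2 = 3, a_3 = 0, a_4 = 13/4, a_5 = 0


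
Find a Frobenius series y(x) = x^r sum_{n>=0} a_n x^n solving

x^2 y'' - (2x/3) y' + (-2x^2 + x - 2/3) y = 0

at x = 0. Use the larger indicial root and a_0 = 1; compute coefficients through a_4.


Write in Frobenius form y'' + (p(x)/x) y' + (q(x)/x^2) y = 0:
  p(x) = -2/3,  q(x) = -2x^2 + x - 2/3.
Indicial equation: r(r-1) + (-2/3) r + (-2/3) = 0 -> roots r_1 = 2, r_2 = -1/3.
Take r = r_1 = 2. Let y(x) = x^r sum_{n>=0} a_n x^n with a_0 = 1.
Substitute y = x^r sum a_n x^n and match x^{r+n}. The recurrence is
  D(n) a_n + 1 a_{n-1} - 2 a_{n-2} = 0,  where D(n) = (r+n)(r+n-1) + (-2/3)(r+n) + (-2/3).
  a_n = [-1 a_{n-1} + 2 a_{n-2}] / D(n).
Since the indicial polynomial factors as (r - r_1)(r - r_2), D(n) = (r_1 + n - r_1)(r_1 + n - r_2) = n(n + 7/3).
Evaluating step by step (a_0 = 1):
  n = 1: D(1) = 1(1 + 7/3) = 10/3; numerator = -1(1) = -1; a_1 = (-1)/(10/3) = -3/10
  n = 2: D(2) = 2(2 + 7/3) = 26/3; numerator = -1(-3/10) + 2(1) = 23/10; a_2 = (23/10)/(26/3) = 69/260
  n = 3: D(3) = 3(3 + 7/3) = 16; numerator = -1(69/260) + 2(-3/10) = -45/52; a_3 = (-45/52)/(16) = -45/832
  n = 4: D(4) = 4(4 + 7/3) = 76/3; numerator = -1(-45/832) + 2(69/260) = 2433/4160; a_4 = (2433/4160)/(76/3) = 7299/316160

r = 2; a_0 = 1; a_1 = -3/10; a_2 = 69/260; a_3 = -45/832; a_4 = 7299/316160


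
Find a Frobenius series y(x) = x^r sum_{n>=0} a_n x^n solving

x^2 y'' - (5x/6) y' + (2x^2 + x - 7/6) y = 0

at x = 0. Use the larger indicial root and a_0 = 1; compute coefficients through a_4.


Write in Frobenius form y'' + (p(x)/x) y' + (q(x)/x^2) y = 0:
  p(x) = -5/6,  q(x) = 2x^2 + x - 7/6.
Indicial equation: r(r-1) + (-5/6) r + (-7/6) = 0 -> roots r_1 = 7/3, r_2 = -1/2.
Take r = r_1 = 7/3. Let y(x) = x^r sum_{n>=0} a_n x^n with a_0 = 1.
Substitute y = x^r sum a_n x^n and match x^{r+n}. The recurrence is
  D(n) a_n + 1 a_{n-1} + 2 a_{n-2} = 0,  where D(n) = (r+n)(r+n-1) + (-5/6)(r+n) + (-7/6).
  a_n = [-1 a_{n-1} - 2 a_{n-2}] / D(n).
Since the indicial polynomial factors as (r - r_1)(r - r_2), D(n) = (r_1 + n - r_1)(r_1 + n - r_2) = n(n + 17/6).
Evaluating step by step (a_0 = 1):
  n = 1: D(1) = 1(1 + 17/6) = 23/6; numerator = -1(1) = -1; a_1 = (-1)/(23/6) = -6/23
  n = 2: D(2) = 2(2 + 17/6) = 29/3; numerator = -1(-6/23) - 2(1) = -40/23; a_2 = (-40/23)/(29/3) = -120/667
  n = 3: D(3) = 3(3 + 17/6) = 35/2; numerator = -1(-120/667) - 2(-6/23) = 468/667; a_3 = (468/667)/(35/2) = 936/23345
  n = 4: D(4) = 4(4 + 17/6) = 82/3; numerator = -1(936/23345) - 2(-120/667) = 7464/23345; a_4 = (7464/23345)/(82/3) = 11196/957145

r = 7/3; a_0 = 1; a_1 = -6/23; a_2 = -120/667; a_3 = 936/23345; a_4 = 11196/957145


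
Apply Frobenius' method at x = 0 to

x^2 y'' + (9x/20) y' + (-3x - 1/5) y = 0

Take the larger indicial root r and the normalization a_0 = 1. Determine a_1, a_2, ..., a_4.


Write in Frobenius form y'' + (p(x)/x) y' + (q(x)/x^2) y = 0:
  p(x) = 9/20,  q(x) = -3x - 1/5.
Indicial equation: r(r-1) + (9/20) r + (-1/5) = 0 -> roots r_1 = 4/5, r_2 = -1/4.
Take r = r_1 = 4/5. Let y(x) = x^r sum_{n>=0} a_n x^n with a_0 = 1.
Substitute y = x^r sum a_n x^n and match x^{r+n}. The recurrence is
  D(n) a_n - 3 a_{n-1} = 0,  where D(n) = (r+n)(r+n-1) + (9/20)(r+n) + (-1/5).
  a_n = 3 / D(n) * a_{n-1}.
Since the indicial polynomial factors as (r - r_1)(r - r_2), D(n) = (r_1 + n - r_1)(r_1 + n - r_2) = n(n + 21/20).
Evaluating step by step (a_0 = 1):
  n = 1: D(1) = 1(1 + 21/20) = 41/20; numerator = 3(1) = 3; a_1 = (3)/(41/20) = 60/41
  n = 2: D(2) = 2(2 + 21/20) = 61/10; numerator = 3(60/41) = 180/41; a_2 = (180/41)/(61/10) = 1800/2501
  n = 3: D(3) = 3(3 + 21/20) = 243/20; numerator = 3(1800/2501) = 5400/2501; a_3 = (5400/2501)/(243/20) = 4000/22509
  n = 4: D(4) = 4(4 + 21/20) = 101/5; numerator = 3(4000/22509) = 4000/7503; a_4 = (4000/7503)/(101/5) = 20000/757803

r = 4/5; a_0 = 1; a_1 = 60/41; a_2 = 1800/2501; a_3 = 4000/22509; a_4 = 20000/757803


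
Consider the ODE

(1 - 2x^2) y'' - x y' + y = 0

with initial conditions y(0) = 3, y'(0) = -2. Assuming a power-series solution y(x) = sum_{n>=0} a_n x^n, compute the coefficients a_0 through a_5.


Ansatz: y(x) = sum_{n>=0} a_n x^n, so y'(x) = sum_{n>=1} n a_n x^(n-1) and y''(x) = sum_{n>=2} n(n-1) a_n x^(n-2).
Substitute into P(x) y'' + Q(x) y' + R(x) y = 0 with P(x) = 1 - 2x^2, Q(x) = -x, R(x) = 1, and match powers of x.
Initial conditions: a_0 = 3, a_1 = -2.
Setting the coefficient of each power of x to zero and solving order by order (substituting the coefficients already found):
  x^0: 2 a_2 + a_0 = 0  ->  2 a_2 = -a_0 = -3  ->  a_2 = -3/2
  x^1: 6 a_3 = 0  ->  a_3 = 0
  x^2: 12 a_4 - 5 a_2 = 0  ->  12 a_4 = 5 a_2 = -15/2  ->  a_4 = -5/8
  x^3: 20 a_5 - 14 a_3 = 0  ->  20 a_5 = 14 a_3 = 0  ->  a_5 = 0
Truncated series: y(x) = 3 - 2 x - (3/2) x^2 - (5/8) x^4 + O(x^6).

a_0 = 3; a_1 = -2; a_2 = -3/2; a_3 = 0; a_4 = -5/8; a_5 = 0


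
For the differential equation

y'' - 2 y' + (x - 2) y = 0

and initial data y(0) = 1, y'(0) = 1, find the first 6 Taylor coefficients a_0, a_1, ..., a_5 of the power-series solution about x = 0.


Ansatz: y(x) = sum_{n>=0} a_n x^n, so y'(x) = sum_{n>=1} n a_n x^(n-1) and y''(x) = sum_{n>=2} n(n-1) a_n x^(n-2).
Substitute into P(x) y'' + Q(x) y' + R(x) y = 0 with P(x) = 1, Q(x) = -2, R(x) = x - 2, and match powers of x.
Initial conditions: a_0 = 1, a_1 = 1.
Setting the coefficient of each power of x to zero and solving order by order (substituting the coefficients already found):
  x^0: 2 a_2 - 2 a_1 - 2 a_0 = 0  ->  2 a_2 = 2 a_1 + 2 a_0 = 4  ->  a_2 = 2
  x^1: 6 a_3 - 4 a_2 - 2 a_1 + a_0 = 0  ->  6 a_3 = 4 a_2 + 2 a_1 - a_0 = 9  ->  a_3 = 3/2
  x^2: 12 a_4 - 6 a_3 - 2 a_2 + a_1 = 0  ->  12 a_4 = 6 a_3 + 2 a_2 - a_1 = 12  ->  a_4 = 1
  x^3: 20 a_5 - 8 a_4 - 2 a_3 + a_2 = 0  ->  20 a_5 = 8 a_4 + 2 a_3 - a_2 = 9  ->  a_5 = 9/20
Truncated series: y(x) = 1 + x + 2 x^2 + (3/2) x^3 + x^4 + (9/20) x^5 + O(x^6).

a_0 = 1; a_1 = 1; a_2 = 2; a_3 = 3/2; a_4 = 1; a_5 = 9/20


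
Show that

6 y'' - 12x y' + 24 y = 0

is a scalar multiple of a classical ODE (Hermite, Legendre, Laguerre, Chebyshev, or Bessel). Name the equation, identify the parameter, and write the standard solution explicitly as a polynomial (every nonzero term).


All three coefficients share the factor 6; dividing through by 6 gives  y'' - 2x y' + 4 y = 0.
This matches the Hermite equation y'' - 2x y' + 2n y = 0 with 2n = 4, so n = 2; the polynomial solution is H_2(x).
With y = sum_k a_k x^k, matching x^k gives (k+2)(k+1) a_{k+2} = 2(k - n) a_k = 2(k - 2) a_k. The right side vanishes at k = 2, so the series with the parity of 2 terminates at degree 2.
Standard normalization: leading coefficient of H_n is 2^n, so a_2 = 2^2 = 4. Work downward with a_k = (k+1)(k+2) a_{k+2} / (2(k - n)):
  a_0 = (1)(2)(4) / (2(0 - 2)) = 8/(-4) = -2
Hence H_2(x) = 4 x^2 - 2.

H_2(x); series = 4 x^2 - 2


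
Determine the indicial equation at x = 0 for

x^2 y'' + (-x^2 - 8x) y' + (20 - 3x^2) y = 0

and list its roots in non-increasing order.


Divide by x^2 to reach normal form y'' + P_1(x) y' + P_2(x) y = 0 with P_1(x) = -1 - 8/x and P_2(x) = -3 + 20/x^2.
x = 0 is a singular point because the y'-coefficient -1 - 8/x has a pole at x = 0 and the y-coefficient -3 + 20/x^2 has a pole at x = 0.
It is a regular singular point because x P_1(x) = p(x) = -x - 8 and x^2 P_2(x) = q(x) = 20 - 3x^2 are polynomials, hence analytic at x = 0.
p(0) = -8,  q(0) = 20.
Indicial equation: r(r-1) + p(0) r + q(0) = 0, i.e. r^2 + (p(0) - 1) r + q(0) = 0, i.e. r^2 - 9 r + 20 = 0.
Discriminant: (-9)^2 - 4(20) = 1, so r = (9 ± 1)/2.
Solving: r_1 = 5, r_2 = 4.

indicial: r^2 - 9 r + 20 = 0; roots r_1 = 5, r_2 = 4


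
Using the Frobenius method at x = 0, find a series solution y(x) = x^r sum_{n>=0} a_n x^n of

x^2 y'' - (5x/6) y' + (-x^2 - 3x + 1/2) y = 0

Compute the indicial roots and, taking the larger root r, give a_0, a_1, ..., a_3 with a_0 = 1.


Write in Frobenius form y'' + (p(x)/x) y' + (q(x)/x^2) y = 0:
  p(x) = -5/6,  q(x) = -x^2 - 3x + 1/2.
Indicial equation: r(r-1) + (-5/6) r + (1/2) = 0 -> roots r_1 = 3/2, r_2 = 1/3.
Take r = r_1 = 3/2. Let y(x) = x^r sum_{n>=0} a_n x^n with a_0 = 1.
Substitute y = x^r sum a_n x^n and match x^{r+n}. The recurrence is
  D(n) a_n - 3 a_{n-1} - 1 a_{n-2} = 0,  where D(n) = (r+n)(r+n-1) + (-5/6)(r+n) + (1/2).
  a_n = [3 a_{n-1} + 1 a_{n-2}] / D(n).
Since the indicial polynomial factors as (r - r_1)(r - r_2), D(n) = (r_1 + n - r_1)(r_1 + n - r_2) = n(n + 7/6).
Evaluating step by step (a_0 = 1):
  n = 1: D(1) = 1(1 + 7/6) = 13/6; numerator = 3(1) = 3; a_1 = (3)/(13/6) = 18/13
  n = 2: D(2) = 2(2 + 7/6) = 19/3; numerator = 3(18/13) + 1(1) = 67/13; a_2 = (67/13)/(19/3) = 201/247
  n = 3: D(3) = 3(3 + 7/6) = 25/2; numerator = 3(201/247) + 1(18/13) = 945/247; a_3 = (945/247)/(25/2) = 378/1235

r = 3/2; a_0 = 1; a_1 = 18/13; a_2 = 201/247; a_3 = 378/1235


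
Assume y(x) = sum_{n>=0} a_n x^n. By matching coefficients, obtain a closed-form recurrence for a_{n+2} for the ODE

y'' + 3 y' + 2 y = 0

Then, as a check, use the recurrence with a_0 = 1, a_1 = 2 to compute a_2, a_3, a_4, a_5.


Substitute y = sum_n a_n x^n.
y''(x) has coefficient (n+2)(n+1) a_{n+2} at x^n;
3 y'(x) has coefficient 3 (n+1) a_{n+1} at x^n;
2 y(x) has coefficient 2 a_n at x^n.
Matching x^n: (n+2)(n+1) a_{n+2} + 3 (n+1) a_{n+1} + 2 a_n = 0.
Thus a_{n+2} = [-3 (n+1) a_{n+1} - 2 a_n] / ((n+1)(n+2)).

Check with a_0 = 1, a_1 = 2 (apply the recurrence for n = 0, 1, 2, 3): a_0 = 1, a_1 = 2, a_2 = -4, a_3 = 10/3, a_4 = -11/6, a_5 = 23/30.

a_(n+2) = [-3 (n+1) a_(n+1) - 2 a_n] / ((n+1)(n+2)); check: a_0 = 1, a_1 = 2, a_2 = -4, a_3 = 10/3, a_4 = -11/6, a_5 = 23/30


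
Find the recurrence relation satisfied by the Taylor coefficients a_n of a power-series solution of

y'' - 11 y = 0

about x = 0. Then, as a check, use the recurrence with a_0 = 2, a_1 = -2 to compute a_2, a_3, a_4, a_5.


Substitute y = sum_n a_n x^n into y'' + (const) y = 0.
y''(x) = sum_{n>=0} (n+2)(n+1) a_{n+2} x^n.
The ODE becomes sum_n [(n+2)(n+1) a_{n+2} - 11 a_n] x^n = 0.
Setting each coefficient to zero gives the recurrence:
  (n+2)(n+1) a_{n+2} - 11 a_n = 0,
  a_{n+2} = 11 / ((n+1)(n+2)) a_n.

Check with a_0 = 2, a_1 = -2 (apply the recurrence for n = 0, 1, 2, 3): a_0 = 2, a_1 = -2, a_2 = 11, a_3 = -11/3, a_4 = 121/12, a_5 = -121/60.

a_{n+2} = 11/((n+1)(n+2)) * a_n; check: a_0 = 2, a_1 = -2, a_2 = 11, a_3 = -11/3, a_4 = 121/12, a_5 = -121/60


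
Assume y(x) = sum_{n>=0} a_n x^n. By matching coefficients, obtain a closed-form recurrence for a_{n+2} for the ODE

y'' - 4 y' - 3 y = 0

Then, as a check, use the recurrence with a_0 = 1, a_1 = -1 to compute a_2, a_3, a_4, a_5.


Substitute y = sum_n a_n x^n.
y''(x) has coefficient (n+2)(n+1) a_{n+2} at x^n;
-4 y'(x) has coefficient -4 (n+1) a_{n+1} at x^n;
-3 y(x) has coefficient -3 a_n at x^n.
Matching x^n: (n+2)(n+1) a_{n+2} - 4 (n+1) a_{n+1} - 3 a_n = 0.
Thus a_{n+2} = [4 (n+1) a_{n+1} + 3 a_n] / ((n+1)(n+2)).

Check with a_0 = 1, a_1 = -1 (apply the recurrence for n = 0, 1, 2, 3): a_0 = 1, a_1 = -1, a_2 = -1/2, a_3 = -7/6, a_4 = -31/24, a_5 = -29/24.

a_(n+2) = [4 (n+1) a_(n+1) + 3 a_n] / ((n+1)(n+2)); check: a_0 = 1, a_1 = -1, a_2 = -1/2, a_3 = -7/6, a_4 = -31/24, a_5 = -29/24


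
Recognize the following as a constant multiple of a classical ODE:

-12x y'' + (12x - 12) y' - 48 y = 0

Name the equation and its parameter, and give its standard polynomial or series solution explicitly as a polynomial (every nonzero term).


All three coefficients share the factor -12; dividing through by -12 gives  x y'' + (1 - x) y' + 4 y = 0.
This matches the Laguerre equation x y'' + (1 - x) y' + n y = 0 with n = 4; the polynomial solution is L_4(x).
With y = sum_k a_k x^k, matching x^k gives (k+1)k a_{k+1} + (k+1) a_{k+1} - k a_k + n a_k = 0, i.e. (k+1)^2 a_{k+1} = (k - n) a_k = (k - 4) a_k. The right side vanishes at k = 4, so the series terminates at degree 4.
Standard normalization L_n(0) = 1 gives a_0 = 1. Work upward with a_{k+1} = (k - 4) a_k / (k+1)^2:
  a_1 = (0 - 4)(1) / 1^2 = -4/1 = -4
  a_2 = (1 - 4)(-4) / 2^2 = 12/4 = 3
  a_3 = (2 - 4)(3) / 3^2 = -6/9 = -2/3
  a_4 = (3 - 4)(-2/3) / 4^2 = (2/3)/16 = 1/24
Hence L_4(x) = x^4/24 - 2 x^3/3 + 3 x^2 - 4 x + 1.

L_4(x); series = x^4/24 - 2 x^3/3 + 3 x^2 - 4 x + 1


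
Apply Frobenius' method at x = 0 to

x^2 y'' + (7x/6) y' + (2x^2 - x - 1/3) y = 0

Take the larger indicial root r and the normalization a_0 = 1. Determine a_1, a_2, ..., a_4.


Write in Frobenius form y'' + (p(x)/x) y' + (q(x)/x^2) y = 0:
  p(x) = 7/6,  q(x) = 2x^2 - x - 1/3.
Indicial equation: r(r-1) + (7/6) r + (-1/3) = 0 -> roots r_1 = 1/2, r_2 = -2/3.
Take r = r_1 = 1/2. Let y(x) = x^r sum_{n>=0} a_n x^n with a_0 = 1.
Substitute y = x^r sum a_n x^n and match x^{r+n}. The recurrence is
  D(n) a_n - 1 a_{n-1} + 2 a_{n-2} = 0,  where D(n) = (r+n)(r+n-1) + (7/6)(r+n) + (-1/3).
  a_n = [1 a_{n-1} - 2 a_{n-2}] / D(n).
Since the indicial polynomial factors as (r - r_1)(r - r_2), D(n) = (r_1 + n - r_1)(r_1 + n - r_2) = n(n + 7/6).
Evaluating step by step (a_0 = 1):
  n = 1: D(1) = 1(1 + 7/6) = 13/6; numerator = 1(1) = 1; a_1 = (1)/(13/6) = 6/13
  n = 2: D(2) = 2(2 + 7/6) = 19/3; numerator = 1(6/13) - 2(1) = -20/13; a_2 = (-20/13)/(19/3) = -60/247
  n = 3: D(3) = 3(3 + 7/6) = 25/2; numerator = 1(-60/247) - 2(6/13) = -288/247; a_3 = (-288/247)/(25/2) = -576/6175
  n = 4: D(4) = 4(4 + 7/6) = 62/3; numerator = 1(-576/6175) - 2(-60/247) = 2424/6175; a_4 = (2424/6175)/(62/3) = 3636/191425

r = 1/2; a_0 = 1; a_1 = 6/13; a_2 = -60/247; a_3 = -576/6175; a_4 = 3636/191425


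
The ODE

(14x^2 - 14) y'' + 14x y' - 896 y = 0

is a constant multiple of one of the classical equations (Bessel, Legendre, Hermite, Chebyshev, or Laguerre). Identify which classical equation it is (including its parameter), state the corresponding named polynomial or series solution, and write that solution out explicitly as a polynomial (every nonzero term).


All three coefficients share the factor -14; dividing through by -14 gives  (1 - x^2) y'' - x y' + 64 y = 0.
This matches the Chebyshev equation (1 - x^2) y'' - x y' + n^2 y = 0 (note the -x y' term, not -2x y') with n^2 = 64, so n = 8; the polynomial solution is T_8(x).
With y = sum_k a_k x^k, matching x^k gives (k+2)(k+1) a_{k+2} = (k^2 - n^2) a_k = (k - 8)(k + 8) a_k. The right side vanishes at k = 8, so the series with the parity of 8 terminates at degree 8.
Standard normalization: leading coefficient of T_n is 2^(n-1), so a_8 = 2^7 = 128. Work downward with a_k = (k+1)(k+2) a_{k+2} / ((k - 8)(k + 8)):
  a_6 = (7)(8)(128) / ((6 - 8)(6 + 8)) = 7168/(-28) = -256
  a_4 = (5)(6)(-256) / ((4 - 8)(4 + 8)) = -7680/(-48) = 160
  a_2 = (3)(4)(160) / ((2 - 8)(2 + 8)) = 1920/(-60) = -32
  a_0 = (1)(2)(-32) / ((0 - 8)(0 + 8)) = -64/(-64) = 1
Hence T_8(x) = 128 x^8 - 256 x^6 + 160 x^4 - 32 x^2 + 1.

T_8(x); series = 128 x^8 - 256 x^6 + 160 x^4 - 32 x^2 + 1


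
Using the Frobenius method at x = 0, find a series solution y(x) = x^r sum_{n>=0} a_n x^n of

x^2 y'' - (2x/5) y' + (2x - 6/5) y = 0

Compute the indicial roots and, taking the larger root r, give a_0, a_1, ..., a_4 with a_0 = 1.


Write in Frobenius form y'' + (p(x)/x) y' + (q(x)/x^2) y = 0:
  p(x) = -2/5,  q(x) = 2x - 6/5.
Indicial equation: r(r-1) + (-2/5) r + (-6/5) = 0 -> roots r_1 = 2, r_2 = -3/5.
Take r = r_1 = 2. Let y(x) = x^r sum_{n>=0} a_n x^n with a_0 = 1.
Substitute y = x^r sum a_n x^n and match x^{r+n}. The recurrence is
  D(n) a_n + 2 a_{n-1} = 0,  where D(n) = (r+n)(r+n-1) + (-2/5)(r+n) + (-6/5).
  a_n = -2 / D(n) * a_{n-1}.
Since the indicial polynomial factors as (r - r_1)(r - r_2), D(n) = (r_1 + n - r_1)(r_1 + n - r_2) = n(n + 13/5).
Evaluating step by step (a_0 = 1):
  n = 1: D(1) = 1(1 + 13/5) = 18/5; numerator = -2(1) = -2; a_1 = (-2)/(18/5) = -5/9
  n = 2: D(2) = 2(2 + 13/5) = 46/5; numerator = -2(-5/9) = 10/9; a_2 = (10/9)/(46/5) = 25/207
  n = 3: D(3) = 3(3 + 13/5) = 84/5; numerator = -2(25/207) = -50/207; a_3 = (-50/207)/(84/5) = -125/8694
  n = 4: D(4) = 4(4 + 13/5) = 132/5; numerator = -2(-125/8694) = 125/4347; a_4 = (125/4347)/(132/5) = 625/573804

r = 2; a_0 = 1; a_1 = -5/9; a_2 = 25/207; a_3 = -125/8694; a_4 = 625/573804


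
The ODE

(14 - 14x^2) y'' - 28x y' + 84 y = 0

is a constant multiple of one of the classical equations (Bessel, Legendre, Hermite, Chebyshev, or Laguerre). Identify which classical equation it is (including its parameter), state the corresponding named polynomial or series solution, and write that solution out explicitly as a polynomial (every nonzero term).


All three coefficients share the factor 14; dividing through by 14 gives  (1 - x^2) y'' - 2x y' + 6 y = 0.
This matches the Legendre equation (1 - x^2) y'' - 2x y' + n(n+1) y = 0 (note the -2x y' term) with n(n+1) = 6, so n = 2; the polynomial solution is P_2(x).
With y = sum_k a_k x^k, matching x^k gives (k+2)(k+1) a_{k+2} = [k(k+1) - n(n+1)] a_k = (k - 2)(k + 3) a_k. The right side vanishes at k = 2, so the series with the parity of 2 terminates at degree 2.
Standard normalization (P_n(1) = 1): leading coefficient (2n)!/(2^n (n!)^2) = 24/(4*4) = 3/2, so a_2 = 3/2. Work downward with a_k = (k+1)(k+2) a_{k+2} / ((k - 2)(k + 3)):
  a_0 = (1)(2)(3/2) / ((0 - 2)(0 + 3)) = 3/(-6) = -1/2
Hence P_2(x) = 3 x^2/2 - 1/2.

P_2(x); series = 3 x^2/2 - 1/2


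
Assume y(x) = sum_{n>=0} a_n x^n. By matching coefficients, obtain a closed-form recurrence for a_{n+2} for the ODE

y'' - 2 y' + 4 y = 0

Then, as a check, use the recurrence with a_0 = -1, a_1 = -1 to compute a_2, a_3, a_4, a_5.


Substitute y = sum_n a_n x^n.
y''(x) has coefficient (n+2)(n+1) a_{n+2} at x^n;
-2 y'(x) has coefficient -2 (n+1) a_{n+1} at x^n;
4 y(x) has coefficient 4 a_n at x^n.
Matching x^n: (n+2)(n+1) a_{n+2} - 2 (n+1) a_{n+1} + 4 a_n = 0.
Thus a_{n+2} = [2 (n+1) a_{n+1} - 4 a_n] / ((n+1)(n+2)).

Check with a_0 = -1, a_1 = -1 (apply the recurrence for n = 0, 1, 2, 3): a_0 = -1, a_1 = -1, a_2 = 1, a_3 = 4/3, a_4 = 1/3, a_5 = -2/15.

a_(n+2) = [2 (n+1) a_(n+1) - 4 a_n] / ((n+1)(n+2)); check: a_0 = -1, a_1 = -1, a_2 = 1, a_3 = 4/3, a_4 = 1/3, a_5 = -2/15


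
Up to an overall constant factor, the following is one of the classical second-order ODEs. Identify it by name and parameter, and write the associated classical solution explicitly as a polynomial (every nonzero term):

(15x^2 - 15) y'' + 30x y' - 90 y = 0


All three coefficients share the factor -15; dividing through by -15 gives  (1 - x^2) y'' - 2x y' + 6 y = 0.
This matches the Legendre equation (1 - x^2) y'' - 2x y' + n(n+1) y = 0 (note the -2x y' term) with n(n+1) = 6, so n = 2; the polynomial solution is P_2(x).
With y = sum_k a_k x^k, matching x^k gives (k+2)(k+1) a_{k+2} = [k(k+1) - n(n+1)] a_k = (k - 2)(k + 3) a_k. The right side vanishes at k = 2, so the series with the parity of 2 terminates at degree 2.
Standard normalization (P_n(1) = 1): leading coefficient (2n)!/(2^n (n!)^2) = 24/(4*4) = 3/2, so a_2 = 3/2. Work downward with a_k = (k+1)(k+2) a_{k+2} / ((k - 2)(k + 3)):
  a_0 = (1)(2)(3/2) / ((0 - 2)(0 + 3)) = 3/(-6) = -1/2
Hence P_2(x) = 3 x^2/2 - 1/2.

P_2(x); series = 3 x^2/2 - 1/2


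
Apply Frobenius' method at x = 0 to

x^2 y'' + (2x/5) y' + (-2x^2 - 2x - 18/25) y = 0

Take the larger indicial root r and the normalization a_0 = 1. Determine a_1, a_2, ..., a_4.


Write in Frobenius form y'' + (p(x)/x) y' + (q(x)/x^2) y = 0:
  p(x) = 2/5,  q(x) = -2x^2 - 2x - 18/25.
Indicial equation: r(r-1) + (2/5) r + (-18/25) = 0 -> roots r_1 = 6/5, r_2 = -3/5.
Take r = r_1 = 6/5. Let y(x) = x^r sum_{n>=0} a_n x^n with a_0 = 1.
Substitute y = x^r sum a_n x^n and match x^{r+n}. The recurrence is
  D(n) a_n - 2 a_{n-1} - 2 a_{n-2} = 0,  where D(n) = (r+n)(r+n-1) + (2/5)(r+n) + (-18/25).
  a_n = [2 a_{n-1} + 2 a_{n-2}] / D(n).
Since the indicial polynomial factors as (r - r_1)(r - r_2), D(n) = (r_1 + n - r_1)(r_1 + n - r_2) = n(n + 9/5).
Evaluating step by step (a_0 = 1):
  n = 1: D(1) = 1(1 + 9/5) = 14/5; numerator = 2(1) = 2; a_1 = (2)/(14/5) = 5/7
  n = 2: D(2) = 2(2 + 9/5) = 38/5; numerator = 2(5/7) + 2(1) = 24/7; a_2 = (24/7)/(38/5) = 60/133
  n = 3: D(3) = 3(3 + 9/5) = 72/5; numerator = 2(60/133) + 2(5/7) = 310/133; a_3 = (310/133)/(72/5) = 775/4788
  n = 4: D(4) = 4(4 + 9/5) = 116/5; numerator = 2(775/4788) + 2(60/133) = 2935/2394; a_4 = (2935/2394)/(116/5) = 14675/277704

r = 6/5; a_0 = 1; a_1 = 5/7; a_2 = 60/133; a_3 = 775/4788; a_4 = 14675/277704


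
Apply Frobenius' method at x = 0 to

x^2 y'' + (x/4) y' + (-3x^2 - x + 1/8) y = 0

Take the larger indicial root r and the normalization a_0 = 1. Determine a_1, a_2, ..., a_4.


Write in Frobenius form y'' + (p(x)/x) y' + (q(x)/x^2) y = 0:
  p(x) = 1/4,  q(x) = -3x^2 - x + 1/8.
Indicial equation: r(r-1) + (1/4) r + (1/8) = 0 -> roots r_1 = 1/2, r_2 = 1/4.
Take r = r_1 = 1/2. Let y(x) = x^r sum_{n>=0} a_n x^n with a_0 = 1.
Substitute y = x^r sum a_n x^n and match x^{r+n}. The recurrence is
  D(n) a_n - 1 a_{n-1} - 3 a_{n-2} = 0,  where D(n) = (r+n)(r+n-1) + (1/4)(r+n) + (1/8).
  a_n = [1 a_{n-1} + 3 a_{n-2}] / D(n).
Since the indicial polynomial factors as (r - r_1)(r - r_2), D(n) = (r_1 + n - r_1)(r_1 + n - r_2) = n(n + 1/4).
Evaluating step by step (a_0 = 1):
  n = 1: D(1) = 1(1 + 1/4) = 5/4; numerator = 1(1) = 1; a_1 = (1)/(5/4) = 4/5
  n = 2: D(2) = 2(2 + 1/4) = 9/2; numerator = 1(4/5) + 3(1) = 19/5; a_2 = (19/5)/(9/2) = 38/45
  n = 3: D(3) = 3(3 + 1/4) = 39/4; numerator = 1(38/45) + 3(4/5) = 146/45; a_3 = (146/45)/(39/4) = 584/1755
  n = 4: D(4) = 4(4 + 1/4) = 17; numerator = 1(584/1755) + 3(38/45) = 1006/351; a_4 = (1006/351)/(17) = 1006/5967

r = 1/2; a_0 = 1; a_1 = 4/5; a_2 = 38/45; a_3 = 584/1755; a_4 = 1006/5967


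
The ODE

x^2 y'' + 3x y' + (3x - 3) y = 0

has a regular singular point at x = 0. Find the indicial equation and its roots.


Divide by x^2 to reach normal form y'' + P_1(x) y' + P_2(x) y = 0 with P_1(x) = 3/x and P_2(x) = 3/x - 3/x^2.
x = 0 is a singular point because the y'-coefficient 3/x has a pole at x = 0 and the y-coefficient 3/x - 3/x^2 has a pole at x = 0.
It is a regular singular point because x P_1(x) = p(x) = 3 and x^2 P_2(x) = q(x) = 3x - 3 are polynomials, hence analytic at x = 0.
p(0) = 3,  q(0) = -3.
Indicial equation: r(r-1) + p(0) r + q(0) = 0, i.e. r^2 + (p(0) - 1) r + q(0) = 0, i.e. r^2 + 2 r - 3 = 0.
Discriminant: (2)^2 - 4(-3) = 16, so r = (-2 ± 4)/2.
Solving: r_1 = 1, r_2 = -3.

indicial: r^2 + 2 r - 3 = 0; roots r_1 = 1, r_2 = -3


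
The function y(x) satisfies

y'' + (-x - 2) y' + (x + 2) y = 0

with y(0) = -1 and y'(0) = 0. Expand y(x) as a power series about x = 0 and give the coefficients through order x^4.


Ansatz: y(x) = sum_{n>=0} a_n x^n, so y'(x) = sum_{n>=1} n a_n x^(n-1) and y''(x) = sum_{n>=2} n(n-1) a_n x^(n-2).
Substitute into P(x) y'' + Q(x) y' + R(x) y = 0 with P(x) = 1, Q(x) = -x - 2, R(x) = x + 2, and match powers of x.
Initial conditions: a_0 = -1, a_1 = 0.
Setting the coefficient of each power of x to zero and solving order by order (substituting the coefficients already found):
  x^0: 2 a_2 - 2 a_1 + 2 a_0 = 0  ->  2 a_2 = 2 a_1 - 2 a_0 = 2  ->  a_2 = 1
  x^1: 6 a_3 - 4 a_2 + a_1 + a_0 = 0  ->  6 a_3 = 4 a_2 - a_1 - a_0 = 5  ->  a_3 = 5/6
  x^2: 12 a_4 - 6 a_3 + a_1 = 0  ->  12 a_4 = 6 a_3 - a_1 = 5  ->  a_4 = 5/12
Truncated series: y(x) = -1 + x^2 + (5/6) x^3 + (5/12) x^4 + O(x^5).

a_0 = -1; a_1 = 0; a_2 = 1; a_3 = 5/6; a_4 = 5/12


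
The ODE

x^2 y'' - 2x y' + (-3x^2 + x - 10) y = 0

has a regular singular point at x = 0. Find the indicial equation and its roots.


Divide by x^2 to reach normal form y'' + P_1(x) y' + P_2(x) y = 0 with P_1(x) = -2/x and P_2(x) = -3 + 1/x - 10/x^2.
x = 0 is a singular point because the y'-coefficient -2/x has a pole at x = 0 and the y-coefficient -3 + 1/x - 10/x^2 has a pole at x = 0.
It is a regular singular point because x P_1(x) = p(x) = -2 and x^2 P_2(x) = q(x) = -3x^2 + x - 10 are polynomials, hence analytic at x = 0.
p(0) = -2,  q(0) = -10.
Indicial equation: r(r-1) + p(0) r + q(0) = 0, i.e. r^2 + (p(0) - 1) r + q(0) = 0, i.e. r^2 - 3 r - 10 = 0.
Discriminant: (-3)^2 - 4(-10) = 49, so r = (3 ± 7)/2.
Solving: r_1 = 5, r_2 = -2.

indicial: r^2 - 3 r - 10 = 0; roots r_1 = 5, r_2 = -2
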